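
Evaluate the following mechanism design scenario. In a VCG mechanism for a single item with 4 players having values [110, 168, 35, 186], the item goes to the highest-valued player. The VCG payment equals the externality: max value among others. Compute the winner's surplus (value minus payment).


Step 1: The winner is the agent with the highest value: agent 3 with value 186
Step 2: Values of other agents: [110, 168, 35]
Step 3: VCG payment = max of others' values = 168
Step 4: Surplus = 186 - 168 = 18

18


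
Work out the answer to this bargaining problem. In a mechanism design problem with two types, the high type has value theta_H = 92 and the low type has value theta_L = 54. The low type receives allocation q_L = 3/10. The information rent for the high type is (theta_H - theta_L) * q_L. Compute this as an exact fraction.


Step 1: theta_H - theta_L = 92 - 54 = 38
Step 2: Information rent = (theta_H - theta_L) * q_L
Step 3: = 38 * 3/10
Step 4: = 57/5

57/5


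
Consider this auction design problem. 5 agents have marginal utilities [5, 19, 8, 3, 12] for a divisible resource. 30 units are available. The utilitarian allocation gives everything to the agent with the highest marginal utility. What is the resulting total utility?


Step 1: The marginal utilities are [5, 19, 8, 3, 12]
Step 2: The highest marginal utility is 19
Step 3: All 30 units go to that agent
Step 4: Total utility = 19 * 30 = 570

570


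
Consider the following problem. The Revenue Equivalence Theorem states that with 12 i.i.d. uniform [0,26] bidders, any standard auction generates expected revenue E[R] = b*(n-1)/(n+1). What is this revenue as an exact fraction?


Step 1: By Revenue Equivalence, expected revenue = b*(n-1)/(n+1)
Step 2: Substituting n = 12, b = 26
Step 3: Revenue = 26*(12-1)/(12+1) = 26*11/13
Step 4: Revenue = 286/13 = 22

22


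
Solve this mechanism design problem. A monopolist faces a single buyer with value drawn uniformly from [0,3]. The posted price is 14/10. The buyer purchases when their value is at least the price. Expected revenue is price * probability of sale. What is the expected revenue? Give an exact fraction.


Step 1: Posted price r = 7/5, value support [0,3]
Step 2: P(v >= r) = (3 - 7/5)/3 = 8/15
Step 3: Expected revenue = r * P(v >= r) = 7/5 * 8/15
Step 4: Revenue = 56/75

56/75


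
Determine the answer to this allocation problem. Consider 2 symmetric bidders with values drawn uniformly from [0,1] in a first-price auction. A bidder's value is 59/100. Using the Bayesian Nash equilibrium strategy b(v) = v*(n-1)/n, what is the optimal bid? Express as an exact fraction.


Step 1: The symmetric BNE bidding function is b(v) = v * (n-1) / n
Step 2: Substitute v = 59/100 and n = 2
Step 3: b = 59/100 * 1/2
Step 4: b = 59/200

59/200


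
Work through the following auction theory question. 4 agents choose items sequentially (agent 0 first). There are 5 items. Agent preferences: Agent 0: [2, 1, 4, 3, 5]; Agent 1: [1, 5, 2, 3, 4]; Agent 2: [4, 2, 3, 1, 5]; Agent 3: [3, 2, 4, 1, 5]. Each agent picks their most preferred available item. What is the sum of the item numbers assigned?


Step 1: Agent 0 picks item 2
Step 2: Agent 1 picks item 1
Step 3: Agent 2 picks item 4
Step 4: Agent 3 picks item 3
Step 5: Sum = 2 + 1 + 4 + 3 = 10

10


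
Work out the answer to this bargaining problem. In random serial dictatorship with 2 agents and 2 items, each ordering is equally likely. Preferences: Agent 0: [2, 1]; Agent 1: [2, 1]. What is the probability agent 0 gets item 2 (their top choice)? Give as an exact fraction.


Step 1: Agent 0 wants item 2
Step 2: There are 2 possible orderings of agents
Step 3: In 1 orderings, agent 0 gets item 2
Step 4: Probability = 1/2

1/2


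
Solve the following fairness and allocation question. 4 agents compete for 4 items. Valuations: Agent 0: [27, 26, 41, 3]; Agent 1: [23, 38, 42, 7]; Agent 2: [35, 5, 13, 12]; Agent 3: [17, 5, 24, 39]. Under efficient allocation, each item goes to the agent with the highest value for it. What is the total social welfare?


Step 1: For each item, find the maximum value among all agents.
Step 2: Item 0 -> Agent 2 (value 35)
Step 3: Item 1 -> Agent 1 (value 38)
Step 4: Item 2 -> Agent 1 (value 42)
Step 5: Item 3 -> Agent 3 (value 39)
Step 6: Total welfare = 35 + 38 + 42 + 39 = 154

154


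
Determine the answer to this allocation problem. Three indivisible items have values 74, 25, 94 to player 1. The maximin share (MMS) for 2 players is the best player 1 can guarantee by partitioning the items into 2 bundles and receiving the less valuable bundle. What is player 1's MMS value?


Step 1: Item values = 74, 25, 94
Step 2: Enumerate all 2-bundle partitions and take the smaller bundle:
  Partition 1: {74} vs {25,94} -> bundles 74, 119; min = 74
  Partition 2: {25} vs {74,94} -> bundles 25, 168; min = 25
  Partition 3: {94} vs {74,25} -> bundles 94, 99; min = 94
Step 3: MMS = max(74, 25, 94) = 94

94


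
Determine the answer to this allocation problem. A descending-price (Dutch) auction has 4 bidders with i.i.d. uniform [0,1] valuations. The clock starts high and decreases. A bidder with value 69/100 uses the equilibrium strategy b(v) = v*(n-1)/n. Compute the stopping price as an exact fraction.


Step 1: Dutch auctions are strategically equivalent to first-price auctions
Step 2: The equilibrium bid is b(v) = v*(n-1)/n
Step 3: b = 69/100 * 3/4
Step 4: b = 207/400

207/400


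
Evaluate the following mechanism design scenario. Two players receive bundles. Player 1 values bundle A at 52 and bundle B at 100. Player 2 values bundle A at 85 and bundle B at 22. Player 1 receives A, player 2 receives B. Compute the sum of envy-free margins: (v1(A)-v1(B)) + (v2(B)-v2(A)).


Step 1: Player 1's margin = v1(A) - v1(B) = 52 - 100 = -48
Step 2: Player 2's margin = v2(B) - v2(A) = 22 - 85 = -63
Step 3: Total margin = -48 + -63 = -111

-111


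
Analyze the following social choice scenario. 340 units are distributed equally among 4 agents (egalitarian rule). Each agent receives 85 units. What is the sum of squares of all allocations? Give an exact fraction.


Step 1: Each agent's share = 340/4 = 85
Step 2: Square of each share = (85)^2 = 7225
Step 3: Sum of squares = 4 * 7225 = 28900

28900


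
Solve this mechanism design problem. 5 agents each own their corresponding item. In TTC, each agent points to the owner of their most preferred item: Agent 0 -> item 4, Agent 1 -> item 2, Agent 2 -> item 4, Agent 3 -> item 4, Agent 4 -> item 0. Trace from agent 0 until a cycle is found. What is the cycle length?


Step 1: Trace the pointer graph from agent 0: 0 -> 4 -> 0
Step 2: A cycle is detected when we revisit agent 0
Step 3: The cycle is: 0 -> 4 -> 0
Step 4: Cycle length = 2

2


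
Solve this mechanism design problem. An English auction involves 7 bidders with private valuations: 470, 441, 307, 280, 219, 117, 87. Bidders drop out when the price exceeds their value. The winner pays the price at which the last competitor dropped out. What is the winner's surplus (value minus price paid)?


Step 1: Identify the highest value: 470
Step 2: Identify the second-highest value: 441
Step 3: The final price = second-highest value = 441
Step 4: Surplus = 470 - 441 = 29

29


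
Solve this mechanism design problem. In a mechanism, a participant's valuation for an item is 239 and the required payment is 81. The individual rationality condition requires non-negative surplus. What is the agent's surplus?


Step 1: Surplus = value - payment = 239 - 81 = 158
Step 2: IR is satisfied (surplus >= 0)

158


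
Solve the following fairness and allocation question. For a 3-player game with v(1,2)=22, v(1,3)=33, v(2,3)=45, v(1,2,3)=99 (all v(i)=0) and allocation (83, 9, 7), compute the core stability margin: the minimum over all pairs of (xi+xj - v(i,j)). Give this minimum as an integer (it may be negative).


Step 1: Slack for coalition (1,2): x1+x2 - v12 = 92 - 22 = 70
Step 2: Slack for coalition (1,3): x1+x3 - v13 = 90 - 33 = 57
Step 3: Slack for coalition (2,3): x2+x3 - v23 = 16 - 45 = -29
Step 4: Minimum slack = min(70, 57, -29) = -29, attained by (2,3); coalition (2,3) can block (slack < 0), so the allocation is not in the core

-29


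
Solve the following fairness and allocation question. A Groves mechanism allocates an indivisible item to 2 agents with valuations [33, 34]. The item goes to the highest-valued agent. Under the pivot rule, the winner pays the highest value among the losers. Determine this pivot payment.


Step 1: The efficient winner is agent 1 with value 34
Step 2: Other agents' values: [33]
Step 3: Pivot payment = max(others) = 33
Step 4: The winner pays 33

33


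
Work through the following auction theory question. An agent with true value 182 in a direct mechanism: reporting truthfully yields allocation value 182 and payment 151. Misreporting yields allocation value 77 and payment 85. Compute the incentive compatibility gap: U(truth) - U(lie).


Step 1: U(truth) = value - payment = 182 - 151 = 31
Step 2: U(lie) = allocation - payment = 77 - 85 = -8
Step 3: IC gap = 31 - (-8) = 39

39


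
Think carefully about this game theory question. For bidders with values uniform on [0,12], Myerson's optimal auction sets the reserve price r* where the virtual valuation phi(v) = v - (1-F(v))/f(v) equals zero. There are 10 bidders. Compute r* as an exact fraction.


Step 1: For U[0,12], F(v) = v/12 and f(v) = 1/12
Step 2: phi(v) = v - (1 - v/12)/(1/12) = v - (12 - v) = 2v - 12
Step 3: Set phi(r*) = 0: 2r* - 12 = 0
Step 4: r* = 12/2 = 6 (the number of bidders n = 10 does not enter)

6


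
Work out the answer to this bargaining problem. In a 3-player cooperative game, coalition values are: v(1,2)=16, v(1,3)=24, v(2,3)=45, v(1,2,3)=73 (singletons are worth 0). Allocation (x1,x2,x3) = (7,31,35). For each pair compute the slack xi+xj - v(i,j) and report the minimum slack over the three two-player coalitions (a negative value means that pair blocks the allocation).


Step 1: Slack for coalition (1,2): x1+x2 - v12 = 38 - 16 = 22
Step 2: Slack for coalition (1,3): x1+x3 - v13 = 42 - 24 = 18
Step 3: Slack for coalition (2,3): x2+x3 - v23 = 66 - 45 = 21
Step 4: Minimum slack = min(22, 18, 21) = 18, attained by (1,3); no pair can gain by deviating, so the allocation is in the core

18


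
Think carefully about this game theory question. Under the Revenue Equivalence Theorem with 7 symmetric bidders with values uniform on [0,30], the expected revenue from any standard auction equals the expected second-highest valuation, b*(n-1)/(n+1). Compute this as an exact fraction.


Step 1: By Revenue Equivalence, expected revenue = b*(n-1)/(n+1)
Step 2: Substituting n = 7, b = 30
Step 3: Revenue = 30*(7-1)/(7+1) = 30*6/8
Step 4: Revenue = 180/8 = 45/2

45/2


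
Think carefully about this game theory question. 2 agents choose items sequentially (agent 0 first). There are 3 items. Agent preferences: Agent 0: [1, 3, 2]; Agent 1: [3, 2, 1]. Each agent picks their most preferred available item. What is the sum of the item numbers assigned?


Step 1: Agent 0 picks item 1
Step 2: Agent 1 picks item 3
Step 3: Sum = 1 + 3 = 4

4


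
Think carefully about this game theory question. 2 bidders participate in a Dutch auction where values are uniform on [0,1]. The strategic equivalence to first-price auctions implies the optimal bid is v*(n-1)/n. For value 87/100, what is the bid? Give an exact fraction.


Step 1: Dutch auctions are strategically equivalent to first-price auctions
Step 2: The equilibrium bid is b(v) = v*(n-1)/n
Step 3: b = 87/100 * 1/2
Step 4: b = 87/200

87/200


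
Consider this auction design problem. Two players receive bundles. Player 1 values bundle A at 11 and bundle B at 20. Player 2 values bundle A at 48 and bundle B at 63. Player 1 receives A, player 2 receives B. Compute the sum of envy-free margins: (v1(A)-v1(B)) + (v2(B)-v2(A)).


Step 1: Player 1's margin = v1(A) - v1(B) = 11 - 20 = -9
Step 2: Player 2's margin = v2(B) - v2(A) = 63 - 48 = 15
Step 3: Total margin = -9 + 15 = 6

6


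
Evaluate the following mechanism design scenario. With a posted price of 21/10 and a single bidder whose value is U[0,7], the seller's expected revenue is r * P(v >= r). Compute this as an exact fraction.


Step 1: Posted price r = 21/10, value support [0,7]
Step 2: P(v >= r) = (7 - 21/10)/7 = 7/10
Step 3: Expected revenue = r * P(v >= r) = 21/10 * 7/10
Step 4: Revenue = 147/100

147/100


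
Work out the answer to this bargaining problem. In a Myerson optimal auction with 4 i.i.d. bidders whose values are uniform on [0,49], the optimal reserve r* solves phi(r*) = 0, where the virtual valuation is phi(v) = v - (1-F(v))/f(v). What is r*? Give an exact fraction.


Step 1: For U[0,49], F(v) = v/49 and f(v) = 1/49
Step 2: phi(v) = v - (1 - v/49)/(1/49) = v - (49 - v) = 2v - 49
Step 3: Set phi(r*) = 0: 2r* - 49 = 0
Step 4: r* = 49/2 (the number of bidders n = 4 does not enter)

49/2


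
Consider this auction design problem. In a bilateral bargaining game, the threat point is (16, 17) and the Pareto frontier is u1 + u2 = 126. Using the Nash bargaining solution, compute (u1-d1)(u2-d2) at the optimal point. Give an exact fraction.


Step 1: The Nash solution splits surplus symmetrically above the disagreement point
Step 2: u1 = (total + d1 - d2)/2 = (126 + 16 - 17)/2 = 125/2
Step 3: u2 = (total - d1 + d2)/2 = (126 - 16 + 17)/2 = 127/2
Step 4: Nash product = (125/2 - 16) * (127/2 - 17)
Step 5: = 93/2 * 93/2 = 8649/4

8649/4


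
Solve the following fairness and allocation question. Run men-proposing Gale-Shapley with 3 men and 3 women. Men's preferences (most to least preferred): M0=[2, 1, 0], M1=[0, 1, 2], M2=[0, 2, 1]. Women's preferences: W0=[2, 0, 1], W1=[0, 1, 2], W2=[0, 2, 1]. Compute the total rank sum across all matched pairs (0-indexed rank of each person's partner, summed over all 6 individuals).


Step 1: Run Gale-Shapley (men propose, women hold best offer):
  M0 proposes to W2; she accepts
  M1 proposes to W0; she accepts
  M2 proposes to W0; she switches from M1
  M1 proposes to W1; she accepts
Step 2: Final matching: W0-M2, W1-M1, W2-M0
Step 3: 0-indexed ranks (man's rank of his match, then woman's): 0 + 0 + 1 + 1 + 0 + 0
Step 4: Total rank sum = 2

2


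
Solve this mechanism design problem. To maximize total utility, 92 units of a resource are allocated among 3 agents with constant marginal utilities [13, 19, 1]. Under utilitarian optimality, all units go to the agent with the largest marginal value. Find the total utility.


Step 1: The marginal utilities are [13, 19, 1]
Step 2: The highest marginal utility is 19
Step 3: All 92 units go to that agent
Step 4: Total utility = 19 * 92 = 1748

1748


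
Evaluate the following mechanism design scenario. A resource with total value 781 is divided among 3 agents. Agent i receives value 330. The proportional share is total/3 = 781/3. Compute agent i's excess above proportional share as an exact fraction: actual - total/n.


Step 1: Proportional share = 781/3
Step 2: Agent's actual allocation = 330
Step 3: Excess = 330 - 781/3 = 209/3

209/3


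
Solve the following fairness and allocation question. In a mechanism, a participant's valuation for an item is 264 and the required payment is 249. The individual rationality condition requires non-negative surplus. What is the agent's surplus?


Step 1: Surplus = value - payment = 264 - 249 = 15
Step 2: IR is satisfied (surplus >= 0)

15


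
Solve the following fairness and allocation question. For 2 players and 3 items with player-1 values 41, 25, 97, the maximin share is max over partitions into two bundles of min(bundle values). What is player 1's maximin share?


Step 1: Item values = 41, 25, 97
Step 2: Enumerate all 2-bundle partitions and take the smaller bundle:
  Partition 1: {41} vs {25,97} -> bundles 41, 122; min = 41
  Partition 2: {25} vs {41,97} -> bundles 25, 138; min = 25
  Partition 3: {97} vs {41,25} -> bundles 97, 66; min = 66
Step 3: MMS = max(41, 25, 66) = 66

66


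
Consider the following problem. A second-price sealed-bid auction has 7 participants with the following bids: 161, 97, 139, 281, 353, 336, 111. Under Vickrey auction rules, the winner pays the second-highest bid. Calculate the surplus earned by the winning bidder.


Step 1: Sort bids in descending order: 353, 336, 281, 161, 139, 111, 97
Step 2: The winning bid is the highest: 353
Step 3: The payment equals the second-highest bid: 336
Step 4: Surplus = winner's bid - payment = 353 - 336 = 17

17


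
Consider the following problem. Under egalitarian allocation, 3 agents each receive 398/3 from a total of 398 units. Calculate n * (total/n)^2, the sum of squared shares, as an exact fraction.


Step 1: Each agent's share = 398/3
Step 2: Square of each share = (398/3)^2 = 158404/9
Step 3: Sum of squares = 3 * 158404/9 = 158404/3

158404/3


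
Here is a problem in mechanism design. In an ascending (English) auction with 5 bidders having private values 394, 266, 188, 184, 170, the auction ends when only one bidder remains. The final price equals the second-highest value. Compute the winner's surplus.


Step 1: Identify the highest value: 394
Step 2: Identify the second-highest value: 266
Step 3: The final price = second-highest value = 266
Step 4: Surplus = 394 - 266 = 128

128


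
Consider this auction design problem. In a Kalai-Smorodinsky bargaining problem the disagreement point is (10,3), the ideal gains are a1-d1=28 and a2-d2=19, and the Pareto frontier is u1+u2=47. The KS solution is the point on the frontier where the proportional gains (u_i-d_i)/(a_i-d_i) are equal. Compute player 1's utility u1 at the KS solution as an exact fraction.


Step 1: At the KS point, (u1-d1)/r1 = (u2-d2)/r2 = t and u1+u2 = 47
Step 2: u1 = d1 + r1*t and u2 = d2 + r2*t, so (d1 + r1*t) + (d2 + r2*t) = 47
Step 3: t = (47 - 10 - 3)/(28 + 19) = 34/47
Step 4: u1 = d1 + r1*t = 10 + 28 * 34/47 = 1422/47
Step 5: (Check: u2 = d2 + r2*t = 787/47; u1+u2 = 1422/47 + 787/47 = 47, on the frontier.)

1422/47


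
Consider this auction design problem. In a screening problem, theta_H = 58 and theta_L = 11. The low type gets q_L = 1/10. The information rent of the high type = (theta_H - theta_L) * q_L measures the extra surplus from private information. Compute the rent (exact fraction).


Step 1: theta_H - theta_L = 58 - 11 = 47
Step 2: Information rent = (theta_H - theta_L) * q_L
Step 3: = 47 * 1/10
Step 4: = 47/10

47/10


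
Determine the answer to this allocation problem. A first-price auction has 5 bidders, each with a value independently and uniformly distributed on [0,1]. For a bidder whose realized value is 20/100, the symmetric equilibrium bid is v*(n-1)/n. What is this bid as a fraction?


Step 1: The symmetric BNE bidding function is b(v) = v * (n-1) / n
Step 2: Substitute v = 1/5 and n = 5
Step 3: b = 1/5 * 4/5
Step 4: b = 4/25

4/25


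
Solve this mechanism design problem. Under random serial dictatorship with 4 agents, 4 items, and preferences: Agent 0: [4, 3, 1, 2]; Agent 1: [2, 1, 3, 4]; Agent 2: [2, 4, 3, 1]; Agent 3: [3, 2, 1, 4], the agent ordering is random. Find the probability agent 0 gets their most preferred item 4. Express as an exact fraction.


Step 1: Agent 0 wants item 4
Step 2: There are 24 possible orderings of agents
Step 3: In 20 orderings, agent 0 gets item 4
Step 4: Probability = 20/24 = 5/6

5/6


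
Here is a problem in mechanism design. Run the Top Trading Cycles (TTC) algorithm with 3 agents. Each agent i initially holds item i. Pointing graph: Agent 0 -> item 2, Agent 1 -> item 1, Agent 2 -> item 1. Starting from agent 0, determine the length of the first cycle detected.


Step 1: Trace the pointer graph from agent 0: 0 -> 2 -> 1 -> 1
Step 2: A cycle is detected when we revisit agent 1
Step 3: The cycle is: 1 -> 1
Step 4: Cycle length = 1

1


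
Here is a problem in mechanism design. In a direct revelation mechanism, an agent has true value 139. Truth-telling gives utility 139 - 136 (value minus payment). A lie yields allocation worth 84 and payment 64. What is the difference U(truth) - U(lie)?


Step 1: U(truth) = value - payment = 139 - 136 = 3
Step 2: U(lie) = allocation - payment = 84 - 64 = 20
Step 3: IC gap = 3 - 20 = -17

-17


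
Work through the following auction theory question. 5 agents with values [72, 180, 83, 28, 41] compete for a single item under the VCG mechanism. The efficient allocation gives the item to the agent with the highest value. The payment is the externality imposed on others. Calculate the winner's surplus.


Step 1: The winner is the agent with the highest value: agent 1 with value 180
Step 2: Values of other agents: [72, 83, 28, 41]
Step 3: VCG payment = max of others' values = 83
Step 4: Surplus = 180 - 83 = 97

97


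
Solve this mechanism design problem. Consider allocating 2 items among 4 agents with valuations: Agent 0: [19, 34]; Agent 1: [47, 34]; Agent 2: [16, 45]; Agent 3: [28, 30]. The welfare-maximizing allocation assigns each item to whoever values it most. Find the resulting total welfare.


Step 1: For each item, find the maximum value among all agents.
Step 2: Item 0 -> Agent 1 (value 47)
Step 3: Item 1 -> Agent 2 (value 45)
Step 4: Total welfare = 47 + 45 = 92

92


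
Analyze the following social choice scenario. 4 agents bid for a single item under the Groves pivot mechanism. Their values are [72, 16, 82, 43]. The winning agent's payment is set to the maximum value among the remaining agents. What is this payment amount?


Step 1: The efficient winner is agent 2 with value 82
Step 2: Other agents' values: [72, 16, 43]
Step 3: Pivot payment = max(others) = 72
Step 4: The winner pays 72

72


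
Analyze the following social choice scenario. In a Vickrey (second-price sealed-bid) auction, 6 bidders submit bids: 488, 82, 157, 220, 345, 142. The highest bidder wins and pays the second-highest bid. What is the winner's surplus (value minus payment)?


Step 1: Sort bids in descending order: 488, 345, 220, 157, 142, 82
Step 2: The winning bid is the highest: 488
Step 3: The payment equals the second-highest bid: 345
Step 4: Surplus = winner's bid - payment = 488 - 345 = 143

143


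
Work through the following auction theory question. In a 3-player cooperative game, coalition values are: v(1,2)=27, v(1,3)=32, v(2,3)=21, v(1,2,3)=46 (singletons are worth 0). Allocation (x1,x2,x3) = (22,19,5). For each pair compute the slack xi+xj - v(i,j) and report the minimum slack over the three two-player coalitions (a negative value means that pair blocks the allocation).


Step 1: Slack for coalition (1,2): x1+x2 - v12 = 41 - 27 = 14
Step 2: Slack for coalition (1,3): x1+x3 - v13 = 27 - 32 = -5
Step 3: Slack for coalition (2,3): x2+x3 - v23 = 24 - 21 = 3
Step 4: Minimum slack = min(14, -5, 3) = -5, attained by (1,3); coalition (1,3) can block (slack < 0), so the allocation is not in the core

-5


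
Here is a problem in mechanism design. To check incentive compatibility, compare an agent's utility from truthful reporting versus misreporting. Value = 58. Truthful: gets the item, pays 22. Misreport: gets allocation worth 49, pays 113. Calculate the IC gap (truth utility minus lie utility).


Step 1: U(truth) = value - payment = 58 - 22 = 36
Step 2: U(lie) = allocation - payment = 49 - 113 = -64
Step 3: IC gap = 36 - (-64) = 100

100


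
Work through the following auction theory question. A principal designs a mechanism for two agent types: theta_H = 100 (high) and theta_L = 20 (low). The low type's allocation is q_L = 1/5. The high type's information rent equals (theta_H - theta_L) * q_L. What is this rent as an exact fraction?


Step 1: theta_H - theta_L = 100 - 20 = 80
Step 2: Information rent = (theta_H - theta_L) * q_L
Step 3: = 80 * 1/5
Step 4: = 16

16


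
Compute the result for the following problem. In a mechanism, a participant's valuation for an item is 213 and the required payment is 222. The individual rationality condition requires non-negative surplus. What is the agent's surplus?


Step 1: Surplus = value - payment = 213 - 222 = -9
Step 2: IR is violated (surplus < 0)

-9


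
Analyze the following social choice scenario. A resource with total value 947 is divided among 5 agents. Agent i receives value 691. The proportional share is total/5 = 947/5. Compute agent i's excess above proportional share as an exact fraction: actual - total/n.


Step 1: Proportional share = 947/5
Step 2: Agent's actual allocation = 691
Step 3: Excess = 691 - 947/5 = 2508/5

2508/5


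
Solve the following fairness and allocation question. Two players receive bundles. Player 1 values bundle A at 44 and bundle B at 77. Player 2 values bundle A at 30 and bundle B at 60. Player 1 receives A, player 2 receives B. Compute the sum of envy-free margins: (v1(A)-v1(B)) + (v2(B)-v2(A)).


Step 1: Player 1's margin = v1(A) - v1(B) = 44 - 77 = -33
Step 2: Player 2's margin = v2(B) - v2(A) = 60 - 30 = 30
Step 3: Total margin = -33 + 30 = -3

-3


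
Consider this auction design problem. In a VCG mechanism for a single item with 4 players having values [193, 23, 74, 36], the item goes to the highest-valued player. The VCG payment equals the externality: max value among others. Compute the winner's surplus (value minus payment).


Step 1: The winner is the agent with the highest value: agent 0 with value 193
Step 2: Values of other agents: [23, 74, 36]
Step 3: VCG payment = max of others' values = 74
Step 4: Surplus = 193 - 74 = 119

119


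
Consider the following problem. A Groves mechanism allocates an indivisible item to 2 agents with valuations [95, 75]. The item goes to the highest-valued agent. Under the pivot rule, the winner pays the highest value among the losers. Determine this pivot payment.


Step 1: The efficient winner is agent 0 with value 95
Step 2: Other agents' values: [75]
Step 3: Pivot payment = max(others) = 75
Step 4: The winner pays 75

75


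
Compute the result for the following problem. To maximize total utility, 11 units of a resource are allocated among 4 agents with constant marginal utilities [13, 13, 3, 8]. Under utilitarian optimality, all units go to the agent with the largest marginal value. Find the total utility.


Step 1: The marginal utilities are [13, 13, 3, 8]
Step 2: The highest marginal utility is 13
Step 3: All 11 units go to that agent
Step 4: Total utility = 13 * 11 = 143

143


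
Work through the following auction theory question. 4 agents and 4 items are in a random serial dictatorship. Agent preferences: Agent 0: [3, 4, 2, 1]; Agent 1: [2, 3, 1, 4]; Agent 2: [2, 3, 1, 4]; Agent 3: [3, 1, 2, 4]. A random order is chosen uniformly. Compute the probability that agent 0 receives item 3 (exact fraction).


Step 1: Agent 0 wants item 3
Step 2: There are 24 possible orderings of agents
Step 3: In 10 orderings, agent 0 gets item 3
Step 4: Probability = 10/24 = 5/12

5/12


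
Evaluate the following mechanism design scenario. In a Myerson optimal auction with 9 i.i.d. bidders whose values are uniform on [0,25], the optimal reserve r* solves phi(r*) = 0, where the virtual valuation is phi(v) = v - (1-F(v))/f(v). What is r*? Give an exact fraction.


Step 1: For U[0,25], F(v) = v/25 and f(v) = 1/25
Step 2: phi(v) = v - (1 - v/25)/(1/25) = v - (25 - v) = 2v - 25
Step 3: Set phi(r*) = 0: 2r* - 25 = 0
Step 4: r* = 25/2 (the number of bidders n = 9 does not enter)

25/2


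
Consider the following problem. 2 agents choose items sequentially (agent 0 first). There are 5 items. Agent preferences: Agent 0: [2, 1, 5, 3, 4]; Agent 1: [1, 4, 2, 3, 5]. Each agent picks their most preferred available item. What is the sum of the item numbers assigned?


Step 1: Agent 0 picks item 2
Step 2: Agent 1 picks item 1
Step 3: Sum = 2 + 1 = 3

3


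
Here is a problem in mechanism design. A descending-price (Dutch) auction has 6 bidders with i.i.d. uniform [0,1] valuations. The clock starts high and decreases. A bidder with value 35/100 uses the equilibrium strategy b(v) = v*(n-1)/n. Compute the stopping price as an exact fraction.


Step 1: Dutch auctions are strategically equivalent to first-price auctions
Step 2: The equilibrium bid is b(v) = v*(n-1)/n
Step 3: b = 7/20 * 5/6
Step 4: b = 7/24

7/24


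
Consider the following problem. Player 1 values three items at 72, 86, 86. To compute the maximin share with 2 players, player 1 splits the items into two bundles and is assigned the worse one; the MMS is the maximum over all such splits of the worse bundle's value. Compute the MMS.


Step 1: Item values = 72, 86, 86
Step 2: Enumerate all 2-bundle partitions and take the smaller bundle:
  Partition 1: {72} vs {86,86} -> bundles 72, 172; min = 72
  Partition 2: {86} vs {72,86} -> bundles 86, 158; min = 86
  Partition 3: {86} vs {72,86} -> bundles 86, 158; min = 86
Step 3: MMS = max(72, 86, 86) = 86

86


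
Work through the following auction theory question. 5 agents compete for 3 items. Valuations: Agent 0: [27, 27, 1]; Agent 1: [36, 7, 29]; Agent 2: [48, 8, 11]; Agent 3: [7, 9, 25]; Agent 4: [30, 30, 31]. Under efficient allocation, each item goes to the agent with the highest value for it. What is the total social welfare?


Step 1: For each item, find the maximum value among all agents.
Step 2: Item 0 -> Agent 2 (value 48)
Step 3: Item 1 -> Agent 4 (value 30)
Step 4: Item 2 -> Agent 4 (value 31)
Step 5: Total welfare = 48 + 30 + 31 = 109

109


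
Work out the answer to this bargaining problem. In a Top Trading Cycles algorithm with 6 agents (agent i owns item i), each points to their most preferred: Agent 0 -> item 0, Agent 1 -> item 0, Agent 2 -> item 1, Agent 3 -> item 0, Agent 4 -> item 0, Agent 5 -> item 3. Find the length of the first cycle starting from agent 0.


Step 1: Trace the pointer graph from agent 0: 0 -> 0
Step 2: A cycle is detected when we revisit agent 0
Step 3: The cycle is: 0 -> 0
Step 4: Cycle length = 1

1


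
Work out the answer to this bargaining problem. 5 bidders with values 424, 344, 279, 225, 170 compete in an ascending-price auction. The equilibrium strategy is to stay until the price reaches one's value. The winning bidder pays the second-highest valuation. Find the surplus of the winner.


Step 1: Identify the highest value: 424
Step 2: Identify the second-highest value: 344
Step 3: The final price = second-highest value = 344
Step 4: Surplus = 424 - 344 = 80

80


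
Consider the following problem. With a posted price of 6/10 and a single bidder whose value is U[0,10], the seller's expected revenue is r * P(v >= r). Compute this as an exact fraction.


Step 1: Posted price r = 3/5, value support [0,10]
Step 2: P(v >= r) = (10 - 3/5)/10 = 47/50
Step 3: Expected revenue = r * P(v >= r) = 3/5 * 47/50
Step 4: Revenue = 141/250

141/250


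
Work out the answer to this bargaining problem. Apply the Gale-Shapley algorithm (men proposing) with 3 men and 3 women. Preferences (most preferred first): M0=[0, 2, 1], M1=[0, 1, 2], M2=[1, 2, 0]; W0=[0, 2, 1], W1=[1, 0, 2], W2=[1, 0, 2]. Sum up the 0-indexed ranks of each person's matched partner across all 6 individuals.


Step 1: Run Gale-Shapley (men propose, women hold best offer):
  M0 proposes to W0; she accepts
  M1 proposes to W0; rejected
  M1 proposes to W1; she accepts
  M2 proposes to W1; rejected
  M2 proposes to W2; she accepts
Step 2: Final matching: W0-M0, W1-M1, W2-M2
Step 3: 0-indexed ranks (man's rank of his match, then woman's): 0 + 0 + 1 + 0 + 1 + 2
Step 4: Total rank sum = 4

4


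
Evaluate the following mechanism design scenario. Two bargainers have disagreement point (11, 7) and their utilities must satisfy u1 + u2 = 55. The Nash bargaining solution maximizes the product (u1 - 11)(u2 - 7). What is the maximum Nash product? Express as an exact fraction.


Step 1: The Nash solution splits surplus symmetrically above the disagreement point
Step 2: u1 = (total + d1 - d2)/2 = (55 + 11 - 7)/2 = 59/2
Step 3: u2 = (total - d1 + d2)/2 = (55 - 11 + 7)/2 = 51/2
Step 4: Nash product = (59/2 - 11) * (51/2 - 7)
Step 5: = 37/2 * 37/2 = 1369/4

1369/4


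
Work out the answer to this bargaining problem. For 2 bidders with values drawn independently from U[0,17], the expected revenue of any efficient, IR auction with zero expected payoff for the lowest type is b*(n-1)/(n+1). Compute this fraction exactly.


Step 1: By Revenue Equivalence, expected revenue = b*(n-1)/(n+1)
Step 2: Substituting n = 2, b = 17
Step 3: Revenue = 17*(2-1)/(2+1) = 17*1/3
Step 4: Revenue = 17/3

17/3


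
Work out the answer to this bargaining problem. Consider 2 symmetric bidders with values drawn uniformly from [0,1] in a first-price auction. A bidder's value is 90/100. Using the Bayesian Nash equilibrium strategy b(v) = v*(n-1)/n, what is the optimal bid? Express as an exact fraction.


Step 1: The symmetric BNE bidding function is b(v) = v * (n-1) / n
Step 2: Substitute v = 9/10 and n = 2
Step 3: b = 9/10 * 1/2
Step 4: b = 9/20

9/20


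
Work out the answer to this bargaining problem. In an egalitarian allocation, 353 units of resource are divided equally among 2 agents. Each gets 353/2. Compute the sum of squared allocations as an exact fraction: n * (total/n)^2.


Step 1: Each agent's share = 353/2
Step 2: Square of each share = (353/2)^2 = 124609/4
Step 3: Sum of squares = 2 * 124609/4 = 124609/2

124609/2


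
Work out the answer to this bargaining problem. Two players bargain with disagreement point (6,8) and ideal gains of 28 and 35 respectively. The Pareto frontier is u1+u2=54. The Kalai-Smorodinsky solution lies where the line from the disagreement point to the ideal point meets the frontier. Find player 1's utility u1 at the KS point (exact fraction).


Step 1: At the KS point, (u1-d1)/r1 = (u2-d2)/r2 = t and u1+u2 = 54
Step 2: u1 = d1 + r1*t and u2 = d2 + r2*t, so (d1 + r1*t) + (d2 + r2*t) = 54
Step 3: t = (54 - 6 - 8)/(28 + 35) = 40/63
Step 4: u1 = d1 + r1*t = 6 + 28 * 40/63 = 214/9
Step 5: (Check: u2 = d2 + r2*t = 272/9; u1+u2 = 214/9 + 272/9 = 54, on the frontier.)

214/9


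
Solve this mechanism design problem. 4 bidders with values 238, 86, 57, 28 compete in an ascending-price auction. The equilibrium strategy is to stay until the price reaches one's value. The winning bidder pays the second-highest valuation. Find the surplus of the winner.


Step 1: Identify the highest value: 238
Step 2: Identify the second-highest value: 86
Step 3: The final price = second-highest value = 86
Step 4: Surplus = 238 - 86 = 152

152


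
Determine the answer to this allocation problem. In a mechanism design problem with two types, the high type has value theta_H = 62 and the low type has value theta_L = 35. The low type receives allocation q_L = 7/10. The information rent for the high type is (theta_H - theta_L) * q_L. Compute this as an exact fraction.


Step 1: theta_H - theta_L = 62 - 35 = 27
Step 2: Information rent = (theta_H - theta_L) * q_L
Step 3: = 27 * 7/10
Step 4: = 189/10

189/10


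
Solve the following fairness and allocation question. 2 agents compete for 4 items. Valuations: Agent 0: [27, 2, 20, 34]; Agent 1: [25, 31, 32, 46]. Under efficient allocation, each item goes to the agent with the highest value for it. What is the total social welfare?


Step 1: For each item, find the maximum value among all agents.
Step 2: Item 0 -> Agent 0 (value 27)
Step 3: Item 1 -> Agent 1 (value 31)
Step 4: Item 2 -> Agent 1 (value 32)
Step 5: Item 3 -> Agent 1 (value 46)
Step 6: Total welfare = 27 + 31 + 32 + 46 = 136

136


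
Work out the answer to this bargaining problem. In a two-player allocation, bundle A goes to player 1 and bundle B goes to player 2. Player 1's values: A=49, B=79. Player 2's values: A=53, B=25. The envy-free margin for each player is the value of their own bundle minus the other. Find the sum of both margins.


Step 1: Player 1's margin = v1(A) - v1(B) = 49 - 79 = -30
Step 2: Player 2's margin = v2(B) - v2(A) = 25 - 53 = -28
Step 3: Total margin = -30 + -28 = -58

-58


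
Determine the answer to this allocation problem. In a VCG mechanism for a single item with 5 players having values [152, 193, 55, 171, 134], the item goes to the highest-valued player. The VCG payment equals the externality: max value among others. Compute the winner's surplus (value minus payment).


Step 1: The winner is the agent with the highest value: agent 1 with value 193
Step 2: Values of other agents: [152, 55, 171, 134]
Step 3: VCG payment = max of others' values = 171
Step 4: Surplus = 193 - 171 = 22

22


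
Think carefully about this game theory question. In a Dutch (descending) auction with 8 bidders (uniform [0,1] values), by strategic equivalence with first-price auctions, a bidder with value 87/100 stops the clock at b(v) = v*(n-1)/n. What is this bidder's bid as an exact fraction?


Step 1: Dutch auctions are strategically equivalent to first-price auctions
Step 2: The equilibrium bid is b(v) = v*(n-1)/n
Step 3: b = 87/100 * 7/8
Step 4: b = 609/800

609/800


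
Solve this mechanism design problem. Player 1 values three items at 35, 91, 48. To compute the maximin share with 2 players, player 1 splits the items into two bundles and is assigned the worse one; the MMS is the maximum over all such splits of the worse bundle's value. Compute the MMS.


Step 1: Item values = 35, 91, 48
Step 2: Enumerate all 2-bundle partitions and take the smaller bundle:
  Partition 1: {35} vs {91,48} -> bundles 35, 139; min = 35
  Partition 2: {91} vs {35,48} -> bundles 91, 83; min = 83
  Partition 3: {48} vs {35,91} -> bundles 48, 126; min = 48
Step 3: MMS = max(35, 83, 48) = 83

83


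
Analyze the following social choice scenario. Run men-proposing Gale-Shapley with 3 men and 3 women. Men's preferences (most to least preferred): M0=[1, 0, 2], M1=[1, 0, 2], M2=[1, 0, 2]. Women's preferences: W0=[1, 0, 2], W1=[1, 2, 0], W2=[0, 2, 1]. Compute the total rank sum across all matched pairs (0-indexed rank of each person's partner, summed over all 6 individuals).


Step 1: Run Gale-Shapley (men propose, women hold best offer):
  M0 proposes to W1; she accepts
  M1 proposes to W1; she switches from M0
  M2 proposes to W1; rejected
  M2 proposes to W0; she accepts
  M0 proposes to W0; she switches from M2
  M2 proposes to W2; she accepts
Step 2: Final matching: W0-M0, W1-M1, W2-M2
Step 3: 0-indexed ranks (man's rank of his match, then woman's): 1 + 1 + 0 + 0 + 2 + 1
Step 4: Total rank sum = 5

5


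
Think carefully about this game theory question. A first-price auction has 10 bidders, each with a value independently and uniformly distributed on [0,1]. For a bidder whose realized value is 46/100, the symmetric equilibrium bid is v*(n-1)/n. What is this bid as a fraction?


Step 1: The symmetric BNE bidding function is b(v) = v * (n-1) / n
Step 2: Substitute v = 23/50 and n = 10
Step 3: b = 23/50 * 9/10
Step 4: b = 207/500

207/500


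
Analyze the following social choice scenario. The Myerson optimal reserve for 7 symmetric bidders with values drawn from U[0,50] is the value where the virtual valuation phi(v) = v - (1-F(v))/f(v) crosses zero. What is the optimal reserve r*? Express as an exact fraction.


Step 1: For U[0,50], F(v) = v/50 and f(v) = 1/50
Step 2: phi(v) = v - (1 - v/50)/(1/50) = v - (50 - v) = 2v - 50
Step 3: Set phi(r*) = 0: 2r* - 50 = 0
Step 4: r* = 50/2 = 25 (the number of bidders n = 7 does not enter)

25


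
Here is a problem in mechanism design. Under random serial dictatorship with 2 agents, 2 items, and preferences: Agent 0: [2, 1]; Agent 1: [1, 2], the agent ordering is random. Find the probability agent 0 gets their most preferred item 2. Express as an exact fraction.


Step 1: Agent 0 wants item 2
Step 2: There are 2 possible orderings of agents
Step 3: In 2 orderings, agent 0 gets item 2
Step 4: Probability = 2/2 = 1

1


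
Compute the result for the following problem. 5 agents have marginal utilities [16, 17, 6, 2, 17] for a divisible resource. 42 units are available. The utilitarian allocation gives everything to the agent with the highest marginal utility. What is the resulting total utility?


Step 1: The marginal utilities are [16, 17, 6, 2, 17]
Step 2: The highest marginal utility is 17
Step 3: All 42 units go to that agent
Step 4: Total utility = 17 * 42 = 714

714
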